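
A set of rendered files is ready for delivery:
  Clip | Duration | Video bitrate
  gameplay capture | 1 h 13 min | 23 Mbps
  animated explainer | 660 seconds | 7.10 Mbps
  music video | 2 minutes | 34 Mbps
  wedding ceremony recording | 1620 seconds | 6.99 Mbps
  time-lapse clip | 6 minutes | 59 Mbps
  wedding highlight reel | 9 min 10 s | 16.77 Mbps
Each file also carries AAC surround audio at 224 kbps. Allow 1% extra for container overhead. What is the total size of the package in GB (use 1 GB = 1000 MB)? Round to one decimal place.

19.3 GB

Audio: 224 kbps = 0.224 Mbps.
gameplay capture: 23.224 Mbps × 4380 s × 1.01 = 102738.3 Mb
animated explainer: 7.324 Mbps × 660 s × 1.01 = 4882.2 Mb
music video: 34.224 Mbps × 120 s × 1.01 = 4147.9 Mb
wedding ceremony recording: 7.214 Mbps × 1620 s × 1.01 = 11803.5 Mb
time-lapse clip: 59.224 Mbps × 360 s × 1.01 = 21533.8 Mb
wedding highlight reel: 16.994 Mbps × 550 s × 1.01 = 9440.2 Mb
Total: 154546.0 Mb = 19318.3 MB.
= 19.32 GB.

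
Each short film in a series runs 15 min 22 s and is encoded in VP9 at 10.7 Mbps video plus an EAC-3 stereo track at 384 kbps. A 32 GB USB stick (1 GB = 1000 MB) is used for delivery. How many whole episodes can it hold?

15 min 22 s = 922 s
Audio: 384 kbps = 0.384 Mbps.
Total bitrate: 11.084 Mbps.
Per item: 11.084 Mbps × 922 s = 10,219 Mb = 1,277 MB.
Capacity: 32 GB = 256,000 Mb; 25.05 items → 25 complete.

25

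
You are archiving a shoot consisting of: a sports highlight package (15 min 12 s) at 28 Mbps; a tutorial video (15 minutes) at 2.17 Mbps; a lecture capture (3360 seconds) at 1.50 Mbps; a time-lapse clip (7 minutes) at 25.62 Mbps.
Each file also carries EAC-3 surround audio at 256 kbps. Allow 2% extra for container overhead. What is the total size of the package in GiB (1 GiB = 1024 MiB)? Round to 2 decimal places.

Audio: 256 kbps = 0.256 Mbps.
sports highlight package: 28.256 Mbps × 912 s × 1.02 = 26284.9 Mb
tutorial video: 2.426 Mbps × 900 s × 1.02 = 2227.1 Mb
lecture capture: 1.756 Mbps × 3360 s × 1.02 = 6018.2 Mb
time-lapse clip: 25.876 Mbps × 420 s × 1.02 = 11085.3 Mb
Total: 45615.4 Mb = 5701.9 MB.
= 5.310 GiB.

5.31 GiB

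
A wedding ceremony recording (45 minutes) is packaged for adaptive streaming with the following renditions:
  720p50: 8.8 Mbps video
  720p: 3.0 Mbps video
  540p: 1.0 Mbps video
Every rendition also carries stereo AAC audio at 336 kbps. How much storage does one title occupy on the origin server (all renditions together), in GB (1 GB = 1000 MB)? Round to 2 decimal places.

45 min = 2700 s
Audio: 336 kbps = 0.336 Mbps.
Sum of rendition bitrates: (8.8+0.336) + (3.0+0.336) + (1.0+0.336) = 13.808 Mbps.
× 2700 s = 37,282 Mb = 4,660 MB = 4.660 GB.

4.66 GB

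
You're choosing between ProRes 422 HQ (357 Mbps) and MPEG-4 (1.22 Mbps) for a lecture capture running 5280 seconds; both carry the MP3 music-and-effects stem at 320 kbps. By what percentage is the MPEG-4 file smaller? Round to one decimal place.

99.6%

Audio: 320 kbps = 0.320 Mbps.
ProRes 422 HQ: 357.320 Mbps × 5280 s = 1886649.6 Mb = 235.831 GB.
MPEG-4: 1.540 Mbps × 5280 s = 8131.2 Mb = 1.016 GB.
Reduction: (1 − 1.016/235.831) × 100 = 99.57%.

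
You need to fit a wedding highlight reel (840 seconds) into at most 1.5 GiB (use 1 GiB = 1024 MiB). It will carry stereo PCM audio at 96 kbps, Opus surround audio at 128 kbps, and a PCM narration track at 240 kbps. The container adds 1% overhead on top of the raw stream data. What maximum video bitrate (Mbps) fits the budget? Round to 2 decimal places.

14.72 Mbps

Budget: 1.5 GiB = 12884.9 Mb.
Stream payload after overhead: 12884.9 / 1.01 = 12757.3 Mb.
Total bitrate budget: 12757.3 Mb / 840 s = 15.187 Mbps.
Audio total: 96 + 128 + 240 = 464 kbps = 0.464 Mbps.
Video: 15.187 − 0.464 = 14.723 Mbps.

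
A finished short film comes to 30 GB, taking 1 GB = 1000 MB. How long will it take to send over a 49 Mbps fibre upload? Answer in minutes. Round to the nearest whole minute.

82 minutes

File: 30 GB = 240000.0 Mb.
At 49 Mbps: 240000.0 / 49 = 4898.0 s ≈ 81.6 minutes.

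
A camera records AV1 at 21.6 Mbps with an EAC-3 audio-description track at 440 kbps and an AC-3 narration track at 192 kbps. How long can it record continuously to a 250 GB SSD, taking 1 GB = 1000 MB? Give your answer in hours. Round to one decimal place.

Audio total: 440 + 192 = 632 kbps = 0.632 Mbps.
Total bitrate: 21.6 + 0.632 = 22.232 Mbps.
Capacity: 250 GB = 2,000,000 Mb.
Recording time: 2,000,000 / 22.232 = 89,960 s ≈ 25.0 hours.

25.0 hours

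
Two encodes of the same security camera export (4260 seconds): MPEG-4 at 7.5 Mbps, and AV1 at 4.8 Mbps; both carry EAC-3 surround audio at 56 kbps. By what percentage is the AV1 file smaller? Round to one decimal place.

Audio: 56 kbps = 0.056 Mbps.
MPEG-4: 7.556 Mbps × 4260 s = 32188.6 Mb = 4.024 GB.
AV1: 4.856 Mbps × 4260 s = 20686.6 Mb = 2.586 GB.
Reduction: (1 − 2.586/4.024) × 100 = 35.73%.

35.7%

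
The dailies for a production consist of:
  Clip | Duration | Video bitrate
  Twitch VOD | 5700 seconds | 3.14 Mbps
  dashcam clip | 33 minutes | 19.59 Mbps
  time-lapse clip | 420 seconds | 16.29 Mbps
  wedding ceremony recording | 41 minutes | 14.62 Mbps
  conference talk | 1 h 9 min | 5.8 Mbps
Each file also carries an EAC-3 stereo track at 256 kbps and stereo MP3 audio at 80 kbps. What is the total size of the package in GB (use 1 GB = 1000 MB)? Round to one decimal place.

16.1 GB

Audio total: 256 + 80 = 336 kbps = 0.336 Mbps.
Twitch VOD: 3.476 Mbps × 5700 s = 19813.2 Mb
dashcam clip: 19.926 Mbps × 1980 s = 39453.5 Mb
time-lapse clip: 16.626 Mbps × 420 s = 6982.9 Mb
wedding ceremony recording: 14.956 Mbps × 2460 s = 36791.8 Mb
conference talk: 6.136 Mbps × 4140 s = 25403.0 Mb
Total: 128444.4 Mb = 16055.5 MB.
= 16.06 GB.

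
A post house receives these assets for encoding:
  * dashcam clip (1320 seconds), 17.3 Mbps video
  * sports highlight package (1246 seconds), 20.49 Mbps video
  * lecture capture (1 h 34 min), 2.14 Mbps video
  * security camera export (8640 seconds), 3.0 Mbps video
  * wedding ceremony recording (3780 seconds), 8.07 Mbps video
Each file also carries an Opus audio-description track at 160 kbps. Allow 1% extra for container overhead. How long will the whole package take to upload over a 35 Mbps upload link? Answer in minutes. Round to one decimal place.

Audio: 160 kbps = 0.160 Mbps.
dashcam clip: 17.460 Mbps × 1320 s × 1.01 = 23277.7 Mb
sports highlight package: 20.650 Mbps × 1246 s × 1.01 = 25987.2 Mb
lecture capture: 2.300 Mbps × 5640 s × 1.01 = 13101.7 Mb
security camera export: 3.160 Mbps × 8640 s × 1.01 = 27575.4 Mb
wedding ceremony recording: 8.230 Mbps × 3780 s × 1.01 = 31420.5 Mb
Total: 121362.5 Mb = 15170.3 MB.
At 35 Mbps: 121362.5 / 35 = 3468 s ≈ 57.8 minutes.

57.8 minutes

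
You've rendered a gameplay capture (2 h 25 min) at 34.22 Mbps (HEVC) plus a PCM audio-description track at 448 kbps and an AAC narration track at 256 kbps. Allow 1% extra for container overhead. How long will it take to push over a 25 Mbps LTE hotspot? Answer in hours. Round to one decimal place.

2 h 25 min = 145 min = 8700 s
Audio total: 448 + 256 = 704 kbps = 0.704 Mbps.
Total bitrate: 34.924 Mbps.
File: 34.924 Mbps × 8700 s = 303838.8 Mb.
With 1% container overhead: ×1.01. → 306877.2 Mb.
At 25 Mbps: 306877.2 / 25 = 12275.1 s ≈ 3.41 hours.

3.4 hours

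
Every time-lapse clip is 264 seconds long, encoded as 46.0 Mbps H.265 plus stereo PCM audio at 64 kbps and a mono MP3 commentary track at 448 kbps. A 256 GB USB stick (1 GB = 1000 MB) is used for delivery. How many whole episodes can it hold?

166

Audio total: 64 + 448 = 512 kbps = 0.512 Mbps.
Total bitrate: 46.512 Mbps.
Per item: 46.512 Mbps × 264 s = 12,279 Mb = 1,535 MB.
Capacity: 256 GB = 2,048,000 Mb; 166.79 items → 166 complete.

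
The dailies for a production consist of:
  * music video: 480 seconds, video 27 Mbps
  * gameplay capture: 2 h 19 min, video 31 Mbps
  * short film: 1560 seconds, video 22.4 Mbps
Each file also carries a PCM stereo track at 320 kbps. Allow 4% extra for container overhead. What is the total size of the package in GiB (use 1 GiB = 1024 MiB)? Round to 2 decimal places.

37.50 GiB

Audio: 320 kbps = 0.320 Mbps.
music video: 27.320 Mbps × 480 s × 1.04 = 13638.1 Mb
gameplay capture: 31.320 Mbps × 8340 s × 1.04 = 271657.2 Mb
short film: 22.720 Mbps × 1560 s × 1.04 = 36860.9 Mb
Total: 322156.2 Mb = 40269.5 MB.
= 37.50 GiB.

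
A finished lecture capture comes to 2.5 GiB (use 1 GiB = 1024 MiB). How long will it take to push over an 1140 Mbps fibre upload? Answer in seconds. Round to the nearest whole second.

19 seconds

File: 2.5 GiB = 21474.8 Mb.
At 1140 Mbps: 21474.8 / 1140 = 18.8 s ≈ 18.8 seconds.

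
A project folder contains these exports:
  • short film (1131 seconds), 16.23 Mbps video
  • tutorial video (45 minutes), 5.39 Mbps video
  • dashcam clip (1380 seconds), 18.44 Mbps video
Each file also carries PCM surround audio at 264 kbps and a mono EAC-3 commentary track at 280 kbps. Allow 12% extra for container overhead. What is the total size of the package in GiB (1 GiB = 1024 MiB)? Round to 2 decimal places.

7.98 GiB

Audio total: 264 + 280 = 544 kbps = 0.544 Mbps.
short film: 16.774 Mbps × 1131 s × 1.12 = 21248.0 Mb
tutorial video: 5.934 Mbps × 2700 s × 1.12 = 17944.4 Mb
dashcam clip: 18.984 Mbps × 1380 s × 1.12 = 29341.7 Mb
Total: 68534.0 Mb = 8566.8 MB.
= 7.978 GiB.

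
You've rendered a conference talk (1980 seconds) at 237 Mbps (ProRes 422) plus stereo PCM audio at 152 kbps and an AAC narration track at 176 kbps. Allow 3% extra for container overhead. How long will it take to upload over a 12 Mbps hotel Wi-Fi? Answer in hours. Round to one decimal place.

11.2 hours

Audio total: 152 + 176 = 328 kbps = 0.328 Mbps.
Total bitrate: 237.328 Mbps.
File: 237.328 Mbps × 1980 s = 469909.4 Mb.
With 3% container overhead: ×1.03. → 484006.7 Mb.
At 12 Mbps: 484006.7 / 12 = 40333.9 s ≈ 11.2 hours.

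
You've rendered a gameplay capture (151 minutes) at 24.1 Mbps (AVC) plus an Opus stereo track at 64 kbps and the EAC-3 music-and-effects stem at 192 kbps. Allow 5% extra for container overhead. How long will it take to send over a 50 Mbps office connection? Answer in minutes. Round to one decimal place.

151 min = 9060 s
Audio total: 64 + 192 = 256 kbps = 0.256 Mbps.
Total bitrate: 24.356 Mbps.
File: 24.356 Mbps × 9060 s = 220665.4 Mb.
With 5% container overhead: ×1.05. → 231698.6 Mb.
At 50 Mbps: 231698.6 / 50 = 4634.0 s ≈ 77.2 minutes.

77.2 minutes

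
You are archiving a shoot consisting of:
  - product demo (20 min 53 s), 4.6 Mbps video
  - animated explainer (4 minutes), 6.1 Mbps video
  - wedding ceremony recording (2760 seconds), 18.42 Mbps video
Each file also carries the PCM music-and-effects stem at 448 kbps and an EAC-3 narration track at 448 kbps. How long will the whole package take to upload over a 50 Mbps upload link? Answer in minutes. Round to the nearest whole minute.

Audio total: 448 + 448 = 896 kbps = 0.896 Mbps.
product demo: 5.496 Mbps × 1253 s = 6886.5 Mb
animated explainer: 6.996 Mbps × 240 s = 1679.0 Mb
wedding ceremony recording: 19.316 Mbps × 2760 s = 53312.2 Mb
Total: 61877.7 Mb = 7734.7 MB.
At 50 Mbps: 61877.7 / 50 = 1238 s ≈ 20.6 minutes.

21 minutes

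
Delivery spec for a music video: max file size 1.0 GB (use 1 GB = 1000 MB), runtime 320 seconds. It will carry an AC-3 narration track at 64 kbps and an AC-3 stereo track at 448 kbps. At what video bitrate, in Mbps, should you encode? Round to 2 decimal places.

24.49 Mbps

Budget: 1.0 GB = 8000.0 Mb.
Total bitrate budget: 8000.0 Mb / 320 s = 25.000 Mbps.
Audio total: 64 + 448 = 512 kbps = 0.512 Mbps.
Video: 25.000 − 0.512 = 24.488 Mbps.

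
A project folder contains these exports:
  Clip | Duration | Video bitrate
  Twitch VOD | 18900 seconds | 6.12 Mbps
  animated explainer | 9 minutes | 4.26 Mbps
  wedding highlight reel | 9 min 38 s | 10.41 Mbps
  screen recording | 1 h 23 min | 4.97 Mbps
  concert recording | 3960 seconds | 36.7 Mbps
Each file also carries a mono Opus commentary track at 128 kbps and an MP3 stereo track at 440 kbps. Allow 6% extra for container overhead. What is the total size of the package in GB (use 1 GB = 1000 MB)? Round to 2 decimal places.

Audio total: 128 + 440 = 568 kbps = 0.568 Mbps.
Twitch VOD: 6.688 Mbps × 18900 s × 1.06 = 133987.4 Mb
animated explainer: 4.828 Mbps × 540 s × 1.06 = 2763.5 Mb
wedding highlight reel: 10.978 Mbps × 578 s × 1.06 = 6726.0 Mb
screen recording: 5.538 Mbps × 4980 s × 1.06 = 29234.0 Mb
concert recording: 37.268 Mbps × 3960 s × 1.06 = 156436.2 Mb
Total: 329147.1 Mb = 41143.4 MB.
= 41.14 GB.

41.14 GB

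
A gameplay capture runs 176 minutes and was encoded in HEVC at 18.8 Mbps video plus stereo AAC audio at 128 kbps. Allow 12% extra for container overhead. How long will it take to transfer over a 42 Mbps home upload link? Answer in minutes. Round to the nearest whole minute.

89 minutes

176 min = 10560 s
Audio: 128 kbps = 0.128 Mbps.
Total bitrate: 18.928 Mbps.
File: 18.928 Mbps × 10560 s = 199879.7 Mb.
With 12% container overhead: ×1.12. → 223865.2 Mb.
At 42 Mbps: 223865.2 / 42 = 5330.1 s ≈ 88.8 minutes.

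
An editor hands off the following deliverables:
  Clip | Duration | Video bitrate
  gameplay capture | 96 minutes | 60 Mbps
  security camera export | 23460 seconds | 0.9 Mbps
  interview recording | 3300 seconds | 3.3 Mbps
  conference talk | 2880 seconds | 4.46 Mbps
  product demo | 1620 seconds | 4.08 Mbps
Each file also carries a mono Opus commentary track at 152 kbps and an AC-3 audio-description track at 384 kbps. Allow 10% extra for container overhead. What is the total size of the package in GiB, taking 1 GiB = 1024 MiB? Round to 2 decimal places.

Audio total: 152 + 384 = 536 kbps = 0.536 Mbps.
gameplay capture: 60.536 Mbps × 5760 s × 1.10 = 383556.1 Mb
security camera export: 1.436 Mbps × 23460 s × 1.10 = 37057.4 Mb
interview recording: 3.836 Mbps × 3300 s × 1.10 = 13924.7 Mb
conference talk: 4.996 Mbps × 2880 s × 1.10 = 15827.3 Mb
product demo: 4.616 Mbps × 1620 s × 1.10 = 8225.7 Mb
Total: 458591.2 Mb = 57323.9 MB.
= 53.39 GiB.

53.39 GiB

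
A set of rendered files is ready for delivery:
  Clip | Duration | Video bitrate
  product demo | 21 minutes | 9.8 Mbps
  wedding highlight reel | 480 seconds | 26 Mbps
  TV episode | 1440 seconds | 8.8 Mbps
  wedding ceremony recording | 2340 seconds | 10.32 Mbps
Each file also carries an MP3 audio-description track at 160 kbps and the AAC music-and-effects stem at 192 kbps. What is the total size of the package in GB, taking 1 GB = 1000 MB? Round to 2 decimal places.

Audio total: 160 + 192 = 352 kbps = 0.352 Mbps.
product demo: 10.152 Mbps × 1260 s = 12791.5 Mb
wedding highlight reel: 26.352 Mbps × 480 s = 12649.0 Mb
TV episode: 9.152 Mbps × 1440 s = 13178.9 Mb
wedding ceremony recording: 10.672 Mbps × 2340 s = 24972.5 Mb
Total: 63591.8 Mb = 7949.0 MB.
= 7.949 GB.

7.95 GB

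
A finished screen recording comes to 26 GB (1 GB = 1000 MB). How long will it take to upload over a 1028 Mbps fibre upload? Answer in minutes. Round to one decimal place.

File: 26 GB = 208000.0 Mb.
At 1028 Mbps: 208000.0 / 1028 = 202.3 s ≈ 3.37 minutes.

3.4 minutes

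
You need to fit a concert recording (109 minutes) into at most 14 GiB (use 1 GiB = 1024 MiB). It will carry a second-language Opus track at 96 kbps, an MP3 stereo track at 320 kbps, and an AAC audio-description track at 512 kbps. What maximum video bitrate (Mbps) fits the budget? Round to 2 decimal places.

Budget: 14 GiB = 120259.1 Mb.
109 min = 6540 s
Total bitrate budget: 120259.1 Mb / 6540 s = 18.388 Mbps.
Audio total: 96 + 320 + 512 = 928 kbps = 0.928 Mbps.
Video: 18.388 − 0.928 = 17.460 Mbps.

17.46 Mbps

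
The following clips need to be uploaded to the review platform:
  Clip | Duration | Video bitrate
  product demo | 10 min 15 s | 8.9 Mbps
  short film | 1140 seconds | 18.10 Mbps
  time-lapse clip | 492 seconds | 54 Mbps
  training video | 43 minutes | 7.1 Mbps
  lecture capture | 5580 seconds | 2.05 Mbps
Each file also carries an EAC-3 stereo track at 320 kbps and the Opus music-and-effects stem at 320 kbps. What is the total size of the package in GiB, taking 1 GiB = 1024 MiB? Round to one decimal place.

Audio total: 320 + 320 = 640 kbps = 0.640 Mbps.
product demo: 9.540 Mbps × 615 s = 5867.1 Mb
short film: 18.740 Mbps × 1140 s = 21363.6 Mb
time-lapse clip: 54.640 Mbps × 492 s = 26882.9 Mb
training video: 7.740 Mbps × 2580 s = 19969.2 Mb
lecture capture: 2.690 Mbps × 5580 s = 15010.2 Mb
Total: 89093.0 Mb = 11136.6 MB.
= 10.37 GiB.

10.4 GiB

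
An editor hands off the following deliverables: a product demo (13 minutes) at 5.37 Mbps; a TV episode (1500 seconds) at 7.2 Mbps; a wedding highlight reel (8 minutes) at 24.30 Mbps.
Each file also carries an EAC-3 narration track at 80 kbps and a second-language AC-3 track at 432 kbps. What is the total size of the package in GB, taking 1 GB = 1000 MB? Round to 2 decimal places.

3.51 GB

Audio total: 80 + 432 = 512 kbps = 0.512 Mbps.
product demo: 5.882 Mbps × 780 s = 4588.0 Mb
TV episode: 7.712 Mbps × 1500 s = 11568.0 Mb
wedding highlight reel: 24.812 Mbps × 480 s = 11909.8 Mb
Total: 28065.7 Mb = 3508.2 MB.
= 3.508 GB.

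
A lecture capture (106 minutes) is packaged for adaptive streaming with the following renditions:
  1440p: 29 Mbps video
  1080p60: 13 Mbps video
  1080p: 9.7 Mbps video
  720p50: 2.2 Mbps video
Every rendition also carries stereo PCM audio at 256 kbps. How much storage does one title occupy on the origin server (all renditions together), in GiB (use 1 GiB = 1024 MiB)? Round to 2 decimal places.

40.67 GiB

106 min = 6360 s
Audio: 256 kbps = 0.256 Mbps.
Sum of rendition bitrates: (29+0.256) + (13+0.256) + (9.7+0.256) + (2.2+0.256) = 54.924 Mbps.
× 6360 s = 349,317 Mb = 43,665 MB = 40.67 GiB.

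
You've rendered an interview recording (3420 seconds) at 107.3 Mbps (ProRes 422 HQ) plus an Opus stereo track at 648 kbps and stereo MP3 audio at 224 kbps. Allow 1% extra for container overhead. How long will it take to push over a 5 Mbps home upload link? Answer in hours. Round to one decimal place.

Audio total: 648 + 224 = 872 kbps = 0.872 Mbps.
Total bitrate: 108.172 Mbps.
File: 108.172 Mbps × 3420 s = 369948.2 Mb.
With 1% container overhead: ×1.01. → 373647.7 Mb.
At 5 Mbps: 373647.7 / 5 = 74729.5 s ≈ 20.8 hours.

20.8 hours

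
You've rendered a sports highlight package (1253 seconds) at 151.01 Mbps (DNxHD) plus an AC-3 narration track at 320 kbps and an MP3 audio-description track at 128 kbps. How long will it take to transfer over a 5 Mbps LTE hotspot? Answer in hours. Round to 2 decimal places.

10.54 hours

Audio total: 320 + 128 = 448 kbps = 0.448 Mbps.
Total bitrate: 151.458 Mbps.
File: 151.458 Mbps × 1253 s = 189776.9 Mb.
At 5 Mbps: 189776.9 / 5 = 37955.4 s ≈ 10.5 hours.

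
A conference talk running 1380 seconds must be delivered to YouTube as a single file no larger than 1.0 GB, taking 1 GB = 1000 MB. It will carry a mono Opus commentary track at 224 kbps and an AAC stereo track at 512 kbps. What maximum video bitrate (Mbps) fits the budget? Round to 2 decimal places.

Budget: 1.0 GB = 8000.0 Mb.
Total bitrate budget: 8000.0 Mb / 1380 s = 5.797 Mbps.
Audio total: 224 + 512 = 736 kbps = 0.736 Mbps.
Video: 5.797 − 0.736 = 5.061 Mbps.

5.06 Mbps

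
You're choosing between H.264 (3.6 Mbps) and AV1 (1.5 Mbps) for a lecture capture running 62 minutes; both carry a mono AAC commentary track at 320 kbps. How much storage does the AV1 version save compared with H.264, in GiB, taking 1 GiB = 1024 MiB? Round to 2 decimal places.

62 min = 3720 s
Audio: 320 kbps = 0.320 Mbps.
H.264: 3.920 Mbps × 3720 s = 14582.4 Mb = 1.698 GiB.
AV1: 1.820 Mbps × 3720 s = 6770.4 Mb = 0.788 GiB.
Saving: 1.698 − 0.788 = 0.909 GiB.

0.91 GiB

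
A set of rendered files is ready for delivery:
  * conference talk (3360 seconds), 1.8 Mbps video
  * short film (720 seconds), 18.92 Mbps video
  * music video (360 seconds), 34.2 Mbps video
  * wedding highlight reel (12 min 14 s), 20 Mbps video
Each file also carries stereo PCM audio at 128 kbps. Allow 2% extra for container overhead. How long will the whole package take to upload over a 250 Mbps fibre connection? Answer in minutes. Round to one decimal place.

Audio: 128 kbps = 0.128 Mbps.
conference talk: 1.928 Mbps × 3360 s × 1.02 = 6607.6 Mb
short film: 19.048 Mbps × 720 s × 1.02 = 13988.9 Mb
music video: 34.328 Mbps × 360 s × 1.02 = 12605.2 Mb
wedding highlight reel: 20.128 Mbps × 734 s × 1.02 = 15069.4 Mb
Total: 48271.2 Mb = 6033.9 MB.
At 250 Mbps: 48271.2 / 250 = 193 s ≈ 3.22 minutes.

3.2 minutes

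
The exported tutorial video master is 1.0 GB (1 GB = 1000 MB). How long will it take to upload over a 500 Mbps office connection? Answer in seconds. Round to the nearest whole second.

File: 1.0 GB = 8000.0 Mb.
At 500 Mbps: 8000.0 / 500 = 16.0 s ≈ 16 seconds.

16 seconds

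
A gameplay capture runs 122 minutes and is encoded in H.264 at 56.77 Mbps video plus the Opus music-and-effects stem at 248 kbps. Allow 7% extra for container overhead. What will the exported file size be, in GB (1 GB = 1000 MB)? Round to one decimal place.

55.8 GB

122 min = 7320 s
Audio: 248 kbps = 0.248 Mbps.
Total bitrate: 56.77 + 0.248 = 57.018 Mbps.
Stream data: 57.018 Mbps × 7320 s = 417371.8 Mb.
With 7% container overhead: ×1.07.
446,588 Mb ÷ 8 = 55,823 MB → 55.82 GB.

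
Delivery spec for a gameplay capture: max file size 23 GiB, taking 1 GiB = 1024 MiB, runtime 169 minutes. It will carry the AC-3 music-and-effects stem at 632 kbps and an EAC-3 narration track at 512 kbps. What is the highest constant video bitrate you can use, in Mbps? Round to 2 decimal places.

18.34 Mbps

Budget: 23 GiB = 197568.5 Mb.
169 min = 10140 s
Total bitrate budget: 197568.5 Mb / 10140 s = 19.484 Mbps.
Audio total: 632 + 512 = 1144 kbps = 1.144 Mbps.
Video: 19.484 − 1.144 = 18.340 Mbps.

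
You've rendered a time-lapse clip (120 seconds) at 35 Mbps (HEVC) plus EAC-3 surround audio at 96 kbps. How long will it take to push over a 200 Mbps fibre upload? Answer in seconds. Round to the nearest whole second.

Audio: 96 kbps = 0.096 Mbps.
Total bitrate: 35.096 Mbps.
File: 35.096 Mbps × 120 s = 4211.5 Mb.
At 200 Mbps: 4211.5 / 200 = 21.1 s ≈ 21.1 seconds.

21 seconds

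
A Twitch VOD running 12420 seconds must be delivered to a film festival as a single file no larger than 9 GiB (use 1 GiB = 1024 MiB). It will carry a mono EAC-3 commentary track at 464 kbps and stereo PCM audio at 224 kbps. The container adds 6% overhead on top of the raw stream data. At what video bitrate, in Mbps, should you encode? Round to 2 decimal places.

5.18 Mbps

Budget: 9 GiB = 77309.4 Mb.
Stream payload after overhead: 77309.4 / 1.06 = 72933.4 Mb.
Total bitrate budget: 72933.4 Mb / 12420 s = 5.872 Mbps.
Audio total: 464 + 224 = 688 kbps = 0.688 Mbps.
Video: 5.872 − 0.688 = 5.184 Mbps.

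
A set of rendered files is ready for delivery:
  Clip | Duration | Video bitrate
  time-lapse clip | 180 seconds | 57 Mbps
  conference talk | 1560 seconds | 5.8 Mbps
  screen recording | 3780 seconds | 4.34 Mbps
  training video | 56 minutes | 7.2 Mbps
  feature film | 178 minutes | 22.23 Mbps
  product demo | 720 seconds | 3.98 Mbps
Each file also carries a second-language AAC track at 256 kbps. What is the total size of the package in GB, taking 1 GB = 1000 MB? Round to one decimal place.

38.2 GB

Audio: 256 kbps = 0.256 Mbps.
time-lapse clip: 57.256 Mbps × 180 s = 10306.1 Mb
conference talk: 6.056 Mbps × 1560 s = 9447.4 Mb
screen recording: 4.596 Mbps × 3780 s = 17372.9 Mb
training video: 7.456 Mbps × 3360 s = 25052.2 Mb
feature film: 22.486 Mbps × 10680 s = 240150.5 Mb
product demo: 4.236 Mbps × 720 s = 3049.9 Mb
Total: 305378.9 Mb = 38172.4 MB.
= 38.17 GB.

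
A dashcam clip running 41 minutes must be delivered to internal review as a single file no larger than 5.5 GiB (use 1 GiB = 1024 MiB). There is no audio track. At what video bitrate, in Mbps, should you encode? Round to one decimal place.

19.2 Mbps

Budget: 5.5 GiB = 47244.6 Mb.
41 min = 2460 s
Total bitrate budget: 47244.6 Mb / 2460 s = 19.205 Mbps.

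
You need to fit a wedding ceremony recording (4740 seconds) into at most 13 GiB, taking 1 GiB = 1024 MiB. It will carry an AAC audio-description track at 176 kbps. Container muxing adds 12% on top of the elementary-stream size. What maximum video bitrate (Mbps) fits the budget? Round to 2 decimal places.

Budget: 13 GiB = 111669.1 Mb.
Stream payload after overhead: 111669.1 / 1.12 = 99704.6 Mb.
Total bitrate budget: 99704.6 Mb / 4740 s = 21.035 Mbps.
Audio: 176 kbps = 0.176 Mbps.
Video: 21.035 − 0.176 = 20.859 Mbps.

20.86 Mbps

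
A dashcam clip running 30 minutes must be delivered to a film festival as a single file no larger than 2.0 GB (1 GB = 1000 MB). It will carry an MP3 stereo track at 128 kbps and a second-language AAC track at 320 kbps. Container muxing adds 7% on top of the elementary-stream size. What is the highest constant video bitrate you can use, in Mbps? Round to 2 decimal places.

Budget: 2.0 GB = 16000.0 Mb.
Stream payload after overhead: 16000.0 / 1.07 = 14953.3 Mb.
30 min = 1800 s
Total bitrate budget: 14953.3 Mb / 1800 s = 8.307 Mbps.
Audio total: 128 + 320 = 448 kbps = 0.448 Mbps.
Video: 8.307 − 0.448 = 7.859 Mbps.

7.86 Mbps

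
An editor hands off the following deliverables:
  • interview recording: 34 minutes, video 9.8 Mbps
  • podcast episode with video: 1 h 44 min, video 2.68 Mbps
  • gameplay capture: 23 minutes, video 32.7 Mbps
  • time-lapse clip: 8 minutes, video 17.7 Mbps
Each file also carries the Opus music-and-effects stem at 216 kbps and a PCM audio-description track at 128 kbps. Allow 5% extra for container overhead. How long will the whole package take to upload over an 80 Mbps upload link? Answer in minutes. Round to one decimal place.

20.5 minutes

Audio total: 216 + 128 = 344 kbps = 0.344 Mbps.
interview recording: 10.144 Mbps × 2040 s × 1.05 = 21728.4 Mb
podcast episode with video: 3.024 Mbps × 6240 s × 1.05 = 19813.2 Mb
gameplay capture: 33.044 Mbps × 1380 s × 1.05 = 47880.8 Mb
time-lapse clip: 18.044 Mbps × 480 s × 1.05 = 9094.2 Mb
Total: 98516.6 Mb = 12314.6 MB.
At 80 Mbps: 98516.6 / 80 = 1231 s ≈ 20.5 minutes.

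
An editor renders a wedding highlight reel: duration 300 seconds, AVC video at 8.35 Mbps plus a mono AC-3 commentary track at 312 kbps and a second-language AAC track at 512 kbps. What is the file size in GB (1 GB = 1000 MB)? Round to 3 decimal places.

Audio total: 312 + 512 = 824 kbps = 0.824 Mbps.
Total bitrate: 8.35 + 0.824 = 9.174 Mbps.
Stream data: 9.174 Mbps × 300 s = 2752.2 Mb.
2,752 Mb ÷ 8 = 344.0 MB → 0.344 GB.

0.344 GB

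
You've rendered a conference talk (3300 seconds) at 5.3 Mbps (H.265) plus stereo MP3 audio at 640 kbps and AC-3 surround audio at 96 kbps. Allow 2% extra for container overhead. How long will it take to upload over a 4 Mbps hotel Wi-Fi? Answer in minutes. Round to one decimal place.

Audio total: 640 + 96 = 736 kbps = 0.736 Mbps.
Total bitrate: 6.036 Mbps.
File: 6.036 Mbps × 3300 s = 19918.8 Mb.
With 2% container overhead: ×1.02. → 20317.2 Mb.
At 4 Mbps: 20317.2 / 4 = 5079.3 s ≈ 84.7 minutes.

84.7 minutes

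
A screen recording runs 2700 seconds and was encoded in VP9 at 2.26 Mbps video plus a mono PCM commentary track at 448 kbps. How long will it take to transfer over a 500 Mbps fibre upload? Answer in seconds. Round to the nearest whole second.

15 seconds

Audio: 448 kbps = 0.448 Mbps.
Total bitrate: 2.708 Mbps.
File: 2.708 Mbps × 2700 s = 7311.6 Mb.
At 500 Mbps: 7311.6 / 500 = 14.6 s ≈ 14.6 seconds.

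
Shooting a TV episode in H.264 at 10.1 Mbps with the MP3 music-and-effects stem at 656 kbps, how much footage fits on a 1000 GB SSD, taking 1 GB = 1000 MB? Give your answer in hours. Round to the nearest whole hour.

207 hours

Audio: 656 kbps = 0.656 Mbps.
Total bitrate: 10.1 + 0.656 = 10.756 Mbps.
Capacity: 1000 GB = 8,000,000 Mb.
Recording time: 8,000,000 / 10.756 = 743,771 s ≈ 207 hours.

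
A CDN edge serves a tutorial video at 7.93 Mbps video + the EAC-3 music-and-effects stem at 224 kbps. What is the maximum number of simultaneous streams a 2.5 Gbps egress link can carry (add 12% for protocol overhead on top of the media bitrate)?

273

Audio: 224 kbps = 0.224 Mbps.
Per-viewer media rate: 8.154 Mbps.
On the wire with 12% overhead: 9.132 Mbps.
2.5 Gbps = 2,500 Mbps; 2,500 / 9.132 = 273.75 → 273 viewers.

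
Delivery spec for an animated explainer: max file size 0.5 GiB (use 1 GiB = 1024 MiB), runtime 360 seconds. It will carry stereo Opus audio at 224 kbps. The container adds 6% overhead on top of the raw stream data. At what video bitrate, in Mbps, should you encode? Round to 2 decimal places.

11.03 Mbps

Budget: 0.5 GiB = 4295.0 Mb.
Stream payload after overhead: 4295.0 / 1.06 = 4051.9 Mb.
Total bitrate budget: 4051.9 Mb / 360 s = 11.255 Mbps.
Audio: 224 kbps = 0.224 Mbps.
Video: 11.255 − 0.224 = 11.031 Mbps.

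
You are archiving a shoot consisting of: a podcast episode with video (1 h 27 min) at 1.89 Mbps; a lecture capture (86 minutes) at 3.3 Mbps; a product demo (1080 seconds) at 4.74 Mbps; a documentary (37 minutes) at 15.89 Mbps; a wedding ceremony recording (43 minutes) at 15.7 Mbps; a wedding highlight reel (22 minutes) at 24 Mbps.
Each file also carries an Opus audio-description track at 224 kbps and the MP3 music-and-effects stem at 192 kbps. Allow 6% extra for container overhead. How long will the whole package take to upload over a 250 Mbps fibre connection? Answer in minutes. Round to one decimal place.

10.4 minutes

Audio total: 224 + 192 = 416 kbps = 0.416 Mbps.
podcast episode with video: 2.306 Mbps × 5220 s × 1.06 = 12759.6 Mb
lecture capture: 3.716 Mbps × 5160 s × 1.06 = 20325.0 Mb
product demo: 5.156 Mbps × 1080 s × 1.06 = 5902.6 Mb
documentary: 16.306 Mbps × 2220 s × 1.06 = 38371.3 Mb
wedding ceremony recording: 16.116 Mbps × 2580 s × 1.06 = 44074.0 Mb
wedding highlight reel: 24.416 Mbps × 1320 s × 1.06 = 34162.9 Mb
Total: 155595.4 Mb = 19449.4 MB.
At 250 Mbps: 155595.4 / 250 = 622 s ≈ 10.4 minutes.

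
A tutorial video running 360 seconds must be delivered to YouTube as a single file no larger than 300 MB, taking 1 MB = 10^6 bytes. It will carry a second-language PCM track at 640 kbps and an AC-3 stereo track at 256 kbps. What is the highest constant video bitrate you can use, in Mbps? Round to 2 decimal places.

5.77 Mbps

Budget: 300 MB = 2400.0 Mb.
Total bitrate budget: 2400.0 Mb / 360 s = 6.667 Mbps.
Audio total: 640 + 256 = 896 kbps = 0.896 Mbps.
Video: 6.667 − 0.896 = 5.771 Mbps.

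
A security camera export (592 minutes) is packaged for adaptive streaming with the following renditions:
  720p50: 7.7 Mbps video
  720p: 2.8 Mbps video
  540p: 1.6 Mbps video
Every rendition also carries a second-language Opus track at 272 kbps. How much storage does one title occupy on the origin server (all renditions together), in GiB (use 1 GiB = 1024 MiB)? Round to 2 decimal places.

592 min = 35520 s
Audio: 272 kbps = 0.272 Mbps.
Sum of rendition bitrates: (7.7+0.272) + (2.8+0.272) + (1.6+0.272) = 12.916 Mbps.
× 35520 s = 458,776 Mb = 57,347 MB = 53.41 GiB.

53.41 GiB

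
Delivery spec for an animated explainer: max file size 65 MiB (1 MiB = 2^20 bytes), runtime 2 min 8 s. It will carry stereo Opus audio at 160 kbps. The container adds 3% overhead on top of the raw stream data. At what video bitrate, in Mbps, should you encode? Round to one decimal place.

4.0 Mbps

Budget: 65 MiB = 545.3 Mb.
Stream payload after overhead: 545.3 / 1.03 = 529.4 Mb.
2 min 8 s = 128 s
Total bitrate budget: 529.4 Mb / 128 s = 4.136 Mbps.
Audio: 160 kbps = 0.160 Mbps.
Video: 4.136 − 0.160 = 3.976 Mbps.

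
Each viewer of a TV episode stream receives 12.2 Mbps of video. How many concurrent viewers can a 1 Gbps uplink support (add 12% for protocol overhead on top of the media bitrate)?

73

On the wire with 12% overhead: 13.664 Mbps.
1 Gbps = 1,000 Mbps; 1,000 / 13.664 = 73.19 → 73 viewers.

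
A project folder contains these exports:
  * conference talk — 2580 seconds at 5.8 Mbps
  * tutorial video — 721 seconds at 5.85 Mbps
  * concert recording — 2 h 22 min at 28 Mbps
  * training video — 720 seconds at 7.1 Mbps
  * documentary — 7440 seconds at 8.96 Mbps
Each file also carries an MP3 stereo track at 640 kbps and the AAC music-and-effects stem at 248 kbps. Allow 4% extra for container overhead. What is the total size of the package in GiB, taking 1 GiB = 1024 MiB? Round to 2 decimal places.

42.04 GiB

Audio total: 640 + 248 = 888 kbps = 0.888 Mbps.
conference talk: 6.688 Mbps × 2580 s × 1.04 = 17945.2 Mb
tutorial video: 6.738 Mbps × 721 s × 1.04 = 5052.4 Mb
concert recording: 28.888 Mbps × 8520 s × 1.04 = 255970.8 Mb
training video: 7.988 Mbps × 720 s × 1.04 = 5981.4 Mb
documentary: 9.848 Mbps × 7440 s × 1.04 = 76199.9 Mb
Total: 361149.8 Mb = 45143.7 MB.
= 42.04 GiB.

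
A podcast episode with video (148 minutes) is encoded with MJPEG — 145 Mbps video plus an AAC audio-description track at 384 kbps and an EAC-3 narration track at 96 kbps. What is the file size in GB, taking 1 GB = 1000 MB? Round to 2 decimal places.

148 min = 8880 s
Audio total: 384 + 96 = 480 kbps = 0.480 Mbps.
Total bitrate: 145 + 0.480 = 145.480 Mbps.
Stream data: 145.480 Mbps × 8880 s = 1291862.4 Mb.
1,291,862 Mb ÷ 8 = 161,483 MB → 161.5 GB.

161.48 GB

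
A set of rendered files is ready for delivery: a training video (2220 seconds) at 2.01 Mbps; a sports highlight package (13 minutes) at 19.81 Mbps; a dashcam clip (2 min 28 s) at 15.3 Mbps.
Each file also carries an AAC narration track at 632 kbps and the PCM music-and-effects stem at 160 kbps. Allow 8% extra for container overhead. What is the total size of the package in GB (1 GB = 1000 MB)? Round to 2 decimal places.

3.33 GB

Audio total: 632 + 160 = 792 kbps = 0.792 Mbps.
training video: 2.802 Mbps × 2220 s × 1.08 = 6718.1 Mb
sports highlight package: 20.602 Mbps × 780 s × 1.08 = 17355.1 Mb
dashcam clip: 16.092 Mbps × 148 s × 1.08 = 2572.1 Mb
Total: 26645.3 Mb = 3330.7 MB.
= 3.331 GB.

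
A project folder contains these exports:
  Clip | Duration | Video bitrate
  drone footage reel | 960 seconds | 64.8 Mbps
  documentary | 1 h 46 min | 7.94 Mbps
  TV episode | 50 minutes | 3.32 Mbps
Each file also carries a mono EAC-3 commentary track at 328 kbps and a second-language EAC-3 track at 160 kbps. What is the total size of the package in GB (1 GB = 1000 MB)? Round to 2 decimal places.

15.96 GB

Audio total: 328 + 160 = 488 kbps = 0.488 Mbps.
drone footage reel: 65.288 Mbps × 960 s = 62676.5 Mb
documentary: 8.428 Mbps × 6360 s = 53602.1 Mb
TV episode: 3.808 Mbps × 3000 s = 11424.0 Mb
Total: 127702.6 Mb = 15962.8 MB.
= 15.96 GB.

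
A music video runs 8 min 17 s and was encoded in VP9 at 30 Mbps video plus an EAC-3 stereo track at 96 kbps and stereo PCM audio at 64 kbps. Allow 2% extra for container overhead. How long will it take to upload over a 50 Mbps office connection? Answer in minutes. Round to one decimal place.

5.1 minutes

8 min 17 s = 497 s
Audio total: 96 + 64 = 160 kbps = 0.160 Mbps.
Total bitrate: 30.160 Mbps.
File: 30.160 Mbps × 497 s = 14989.5 Mb.
With 2% container overhead: ×1.02. → 15289.3 Mb.
At 50 Mbps: 15289.3 / 50 = 305.8 s ≈ 5.1 minutes.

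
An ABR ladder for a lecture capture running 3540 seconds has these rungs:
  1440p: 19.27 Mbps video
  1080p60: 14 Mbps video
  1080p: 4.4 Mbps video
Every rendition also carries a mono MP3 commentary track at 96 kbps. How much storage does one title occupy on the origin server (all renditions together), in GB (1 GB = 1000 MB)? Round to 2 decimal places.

16.80 GB

Audio: 96 kbps = 0.096 Mbps.
Sum of rendition bitrates: (19.27+0.096) + (14+0.096) + (4.4+0.096) = 37.958 Mbps.
× 3540 s = 134,371 Mb = 16,796 MB = 16.80 GB.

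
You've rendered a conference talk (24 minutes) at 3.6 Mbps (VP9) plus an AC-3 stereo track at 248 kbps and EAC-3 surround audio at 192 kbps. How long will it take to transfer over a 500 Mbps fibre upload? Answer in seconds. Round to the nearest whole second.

12 seconds

24 min = 1440 s
Audio total: 248 + 192 = 440 kbps = 0.440 Mbps.
Total bitrate: 4.040 Mbps.
File: 4.040 Mbps × 1440 s = 5817.6 Mb.
At 500 Mbps: 5817.6 / 500 = 11.6 s ≈ 11.6 seconds.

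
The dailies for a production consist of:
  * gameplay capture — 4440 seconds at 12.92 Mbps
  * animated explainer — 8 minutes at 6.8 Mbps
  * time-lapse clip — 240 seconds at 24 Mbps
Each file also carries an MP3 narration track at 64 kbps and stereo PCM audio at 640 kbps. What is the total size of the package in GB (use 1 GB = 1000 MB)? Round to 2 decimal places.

Audio total: 64 + 640 = 704 kbps = 0.704 Mbps.
gameplay capture: 13.624 Mbps × 4440 s = 60490.6 Mb
animated explainer: 7.504 Mbps × 480 s = 3601.9 Mb
time-lapse clip: 24.704 Mbps × 240 s = 5929.0 Mb
Total: 70021.4 Mb = 8752.7 MB.
= 8.753 GB.

8.75 GB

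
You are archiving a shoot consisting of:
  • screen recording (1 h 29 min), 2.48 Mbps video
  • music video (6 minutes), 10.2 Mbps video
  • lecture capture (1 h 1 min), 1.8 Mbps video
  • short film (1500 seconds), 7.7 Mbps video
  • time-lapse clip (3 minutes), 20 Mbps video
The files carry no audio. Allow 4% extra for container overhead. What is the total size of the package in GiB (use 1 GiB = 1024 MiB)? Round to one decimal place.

screen recording: 2.480 Mbps × 5340 s × 1.04 = 13772.9 Mb
music video: 10.200 Mbps × 360 s × 1.04 = 3818.9 Mb
lecture capture: 1.800 Mbps × 3660 s × 1.04 = 6851.5 Mb
short film: 7.700 Mbps × 1500 s × 1.04 = 12012.0 Mb
time-lapse clip: 20.000 Mbps × 180 s × 1.04 = 3744.0 Mb
Total: 40199.3 Mb = 5024.9 MB.
= 4.680 GiB.

4.7 GiB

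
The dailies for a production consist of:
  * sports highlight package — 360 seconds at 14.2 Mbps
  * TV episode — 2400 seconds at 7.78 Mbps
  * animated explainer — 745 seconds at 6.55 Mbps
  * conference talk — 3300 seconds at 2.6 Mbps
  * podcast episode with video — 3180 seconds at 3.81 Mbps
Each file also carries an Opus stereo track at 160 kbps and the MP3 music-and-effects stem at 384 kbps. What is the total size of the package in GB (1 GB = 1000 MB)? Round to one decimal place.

Audio total: 160 + 384 = 544 kbps = 0.544 Mbps.
sports highlight package: 14.744 Mbps × 360 s = 5307.8 Mb
TV episode: 8.324 Mbps × 2400 s = 19977.6 Mb
animated explainer: 7.094 Mbps × 745 s = 5285.0 Mb
conference talk: 3.144 Mbps × 3300 s = 10375.2 Mb
podcast episode with video: 4.354 Mbps × 3180 s = 13845.7 Mb
Total: 54791.4 Mb = 6848.9 MB.
= 6.849 GB.

6.8 GB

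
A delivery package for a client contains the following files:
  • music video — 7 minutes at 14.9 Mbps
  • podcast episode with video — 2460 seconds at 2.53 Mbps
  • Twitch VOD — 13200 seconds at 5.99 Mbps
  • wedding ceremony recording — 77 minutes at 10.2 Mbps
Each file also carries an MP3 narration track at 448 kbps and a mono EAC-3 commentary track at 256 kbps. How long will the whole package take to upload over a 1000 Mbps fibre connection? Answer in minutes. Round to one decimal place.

Audio total: 448 + 256 = 704 kbps = 0.704 Mbps.
music video: 15.604 Mbps × 420 s = 6553.7 Mb
podcast episode with video: 3.234 Mbps × 2460 s = 7955.6 Mb
Twitch VOD: 6.694 Mbps × 13200 s = 88360.8 Mb
wedding ceremony recording: 10.904 Mbps × 4620 s = 50376.5 Mb
Total: 153246.6 Mb = 19155.8 MB.
At 1000 Mbps: 153246.6 / 1000 = 153 s ≈ 2.55 minutes.

2.6 minutes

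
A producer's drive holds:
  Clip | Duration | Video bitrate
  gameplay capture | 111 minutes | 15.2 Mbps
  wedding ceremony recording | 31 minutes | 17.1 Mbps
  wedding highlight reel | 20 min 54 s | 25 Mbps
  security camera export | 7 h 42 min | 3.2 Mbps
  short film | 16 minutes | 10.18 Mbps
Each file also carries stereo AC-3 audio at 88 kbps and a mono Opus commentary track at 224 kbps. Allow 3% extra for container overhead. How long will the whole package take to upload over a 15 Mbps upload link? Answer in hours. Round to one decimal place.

Audio total: 88 + 224 = 312 kbps = 0.312 Mbps.
gameplay capture: 15.512 Mbps × 6660 s × 1.03 = 106409.2 Mb
wedding ceremony recording: 17.412 Mbps × 1860 s × 1.03 = 33357.9 Mb
wedding highlight reel: 25.312 Mbps × 1254 s × 1.03 = 32693.5 Mb
security camera export: 3.512 Mbps × 27720 s × 1.03 = 100273.2 Mb
short film: 10.492 Mbps × 960 s × 1.03 = 10374.5 Mb
Total: 283108.3 Mb = 35388.5 MB.
At 15 Mbps: 283108.3 / 15 = 18874 s ≈ 5.24 hours.

5.2 hours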